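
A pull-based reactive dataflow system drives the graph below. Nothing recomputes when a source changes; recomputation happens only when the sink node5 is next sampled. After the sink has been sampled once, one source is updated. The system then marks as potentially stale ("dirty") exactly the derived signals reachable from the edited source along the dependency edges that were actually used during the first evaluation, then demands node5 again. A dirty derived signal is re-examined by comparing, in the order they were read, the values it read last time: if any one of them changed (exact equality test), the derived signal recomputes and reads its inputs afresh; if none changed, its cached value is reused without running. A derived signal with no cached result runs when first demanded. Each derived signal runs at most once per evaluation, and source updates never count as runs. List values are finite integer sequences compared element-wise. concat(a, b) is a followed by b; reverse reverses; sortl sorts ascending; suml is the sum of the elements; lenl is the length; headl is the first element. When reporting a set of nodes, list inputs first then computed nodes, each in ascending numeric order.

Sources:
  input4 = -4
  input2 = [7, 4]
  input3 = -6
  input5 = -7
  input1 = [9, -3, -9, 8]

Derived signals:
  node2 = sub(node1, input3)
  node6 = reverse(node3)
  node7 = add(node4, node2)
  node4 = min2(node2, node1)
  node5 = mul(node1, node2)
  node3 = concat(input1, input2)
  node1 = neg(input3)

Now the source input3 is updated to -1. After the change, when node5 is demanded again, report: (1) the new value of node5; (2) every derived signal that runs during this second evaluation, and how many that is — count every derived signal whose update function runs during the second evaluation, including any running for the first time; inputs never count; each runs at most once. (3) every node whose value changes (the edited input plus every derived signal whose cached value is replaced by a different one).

New value of node5: 2.
Derived signals that run: node1, node2, node5 — 3 in total.
Values that change: input3, node1, node2, node5.

First evaluation (everything demanded from the output):
  node1 = neg(-6) = 6
  node2 = sub(6, -6) = 12
  node5 = mul(6, 12) = 72

Propagation after the edit:
  node1: runs — input3 -6->-1; result 1.
  node2: runs — node1 6->1; input3 -6->-1; result 2.
  node5: runs — node1 6->1; node2 12->2; result 2.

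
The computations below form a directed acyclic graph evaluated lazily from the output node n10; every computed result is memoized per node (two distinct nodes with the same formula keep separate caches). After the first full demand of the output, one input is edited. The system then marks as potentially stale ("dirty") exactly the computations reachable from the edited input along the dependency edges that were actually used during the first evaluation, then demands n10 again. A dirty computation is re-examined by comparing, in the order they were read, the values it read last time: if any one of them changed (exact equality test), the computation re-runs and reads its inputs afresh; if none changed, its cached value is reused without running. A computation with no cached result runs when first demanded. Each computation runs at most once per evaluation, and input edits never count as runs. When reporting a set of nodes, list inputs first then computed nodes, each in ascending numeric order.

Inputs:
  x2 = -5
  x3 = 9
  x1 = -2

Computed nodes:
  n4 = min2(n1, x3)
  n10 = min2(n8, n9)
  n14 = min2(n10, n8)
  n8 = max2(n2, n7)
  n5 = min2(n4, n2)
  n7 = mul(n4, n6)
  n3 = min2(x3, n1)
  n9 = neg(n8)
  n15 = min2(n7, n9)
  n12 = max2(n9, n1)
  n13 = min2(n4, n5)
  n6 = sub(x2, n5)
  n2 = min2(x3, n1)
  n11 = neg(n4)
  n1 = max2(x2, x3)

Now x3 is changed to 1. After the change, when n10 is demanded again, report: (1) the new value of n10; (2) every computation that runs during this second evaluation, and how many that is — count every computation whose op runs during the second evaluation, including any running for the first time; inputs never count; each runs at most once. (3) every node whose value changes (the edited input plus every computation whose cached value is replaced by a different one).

First demand of the output computes:
  n1 = max2(-5, 9) = 9
  n2 = min2(9, 9) = 9
  n4 = min2(9, 9) = 9
  n5 = min2(9, 9) = 9
  n6 = sub(-5, 9) = -14
  n7 = mul(9, -14) = -126
  n8 = max2(9, -126) = 9
  n9 = neg(9) = -9
  n10 = min2(9, -9) = -9

After the edit, cleaning proceeds:
  n1: a read changed (x3 9->1) — executes, giving 1.
  n2: a read changed (x3 9->1; n1 9->1) — executes, giving 1.
  n4: a read changed (n1 9->1; x3 9->1) — executes, giving 1.
  n5: a read changed (n4 9->1; n2 9->1) — executes, giving 1.
  n6: a read changed (n5 9->1) — executes, giving -6.
  n7: a read changed (n4 9->1; n6 -14->-6) — executes, giving -6.
  n8: a read changed (n2 9->1; n7 -126->-6) — executes, giving 1.
  n9: a read changed (n8 9->1) — executes, giving -1.
  n10: a read changed (n8 9->1; n9 -9->-1) — executes, giving -1.

Demanding n10 again yields -1.
9 computations run: n1, n2, n4, n5, n6, n7, n8, n9, n10.
The nodes whose values change: x3, n1, n2, n4, n5, n6, n7, n8, n9, n10.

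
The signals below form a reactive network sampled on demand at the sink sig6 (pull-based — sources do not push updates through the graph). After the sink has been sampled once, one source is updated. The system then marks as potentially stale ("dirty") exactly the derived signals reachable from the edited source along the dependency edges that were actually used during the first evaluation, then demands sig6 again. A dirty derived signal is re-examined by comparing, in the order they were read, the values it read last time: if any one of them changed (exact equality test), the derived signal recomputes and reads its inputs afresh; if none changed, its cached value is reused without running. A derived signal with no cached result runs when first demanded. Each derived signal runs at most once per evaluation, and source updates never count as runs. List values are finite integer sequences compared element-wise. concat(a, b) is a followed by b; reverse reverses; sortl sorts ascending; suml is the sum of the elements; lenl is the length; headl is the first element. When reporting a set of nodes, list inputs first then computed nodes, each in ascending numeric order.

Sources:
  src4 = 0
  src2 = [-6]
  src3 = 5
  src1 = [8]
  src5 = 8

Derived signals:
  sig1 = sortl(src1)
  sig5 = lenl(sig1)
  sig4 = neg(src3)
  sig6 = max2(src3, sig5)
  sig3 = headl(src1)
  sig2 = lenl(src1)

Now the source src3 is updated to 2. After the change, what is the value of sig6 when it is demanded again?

Initial pass — values computed on the first demand:
  sig1 = sortl([8]) = [8]
  sig5 = lenl([8]) = 1
  sig6 = max2(5, 1) = 5

Second demand — change propagation:
  sig6: re-runs because src3 5->2; new result 2.

sig6 now evaluates to 2.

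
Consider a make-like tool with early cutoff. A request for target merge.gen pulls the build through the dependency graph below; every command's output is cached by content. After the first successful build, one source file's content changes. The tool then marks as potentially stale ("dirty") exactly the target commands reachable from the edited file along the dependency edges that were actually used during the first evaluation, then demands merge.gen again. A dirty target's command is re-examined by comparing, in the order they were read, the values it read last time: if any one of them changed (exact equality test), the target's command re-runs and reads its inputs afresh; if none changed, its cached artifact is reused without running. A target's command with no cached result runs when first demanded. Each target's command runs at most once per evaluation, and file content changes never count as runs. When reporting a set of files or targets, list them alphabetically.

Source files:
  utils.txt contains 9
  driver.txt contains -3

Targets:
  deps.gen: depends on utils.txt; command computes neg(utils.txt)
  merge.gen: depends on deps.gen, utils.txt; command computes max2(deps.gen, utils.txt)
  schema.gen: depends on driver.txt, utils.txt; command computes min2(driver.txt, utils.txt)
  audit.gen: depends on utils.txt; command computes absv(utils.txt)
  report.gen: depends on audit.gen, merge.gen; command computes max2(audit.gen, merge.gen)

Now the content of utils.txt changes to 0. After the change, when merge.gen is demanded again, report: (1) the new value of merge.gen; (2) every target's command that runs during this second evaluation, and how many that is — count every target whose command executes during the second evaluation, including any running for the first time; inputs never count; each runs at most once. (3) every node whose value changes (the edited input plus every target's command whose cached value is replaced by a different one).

Demanding merge.gen again yields 0.
2 target commands run: deps.gen, merge.gen.
The nodes whose values change: deps.gen, merge.gen, utils.txt.

First demand of the output computes:
  deps.gen = neg(9) = -9
  merge.gen = max2(-9, 9) = 9

After the edit, cleaning proceeds:
  deps.gen: a read changed (utils.txt 9->0) — executes, giving 0.
  merge.gen: a read changed (deps.gen -9->0; utils.txt 9->0) — executes, giving 0.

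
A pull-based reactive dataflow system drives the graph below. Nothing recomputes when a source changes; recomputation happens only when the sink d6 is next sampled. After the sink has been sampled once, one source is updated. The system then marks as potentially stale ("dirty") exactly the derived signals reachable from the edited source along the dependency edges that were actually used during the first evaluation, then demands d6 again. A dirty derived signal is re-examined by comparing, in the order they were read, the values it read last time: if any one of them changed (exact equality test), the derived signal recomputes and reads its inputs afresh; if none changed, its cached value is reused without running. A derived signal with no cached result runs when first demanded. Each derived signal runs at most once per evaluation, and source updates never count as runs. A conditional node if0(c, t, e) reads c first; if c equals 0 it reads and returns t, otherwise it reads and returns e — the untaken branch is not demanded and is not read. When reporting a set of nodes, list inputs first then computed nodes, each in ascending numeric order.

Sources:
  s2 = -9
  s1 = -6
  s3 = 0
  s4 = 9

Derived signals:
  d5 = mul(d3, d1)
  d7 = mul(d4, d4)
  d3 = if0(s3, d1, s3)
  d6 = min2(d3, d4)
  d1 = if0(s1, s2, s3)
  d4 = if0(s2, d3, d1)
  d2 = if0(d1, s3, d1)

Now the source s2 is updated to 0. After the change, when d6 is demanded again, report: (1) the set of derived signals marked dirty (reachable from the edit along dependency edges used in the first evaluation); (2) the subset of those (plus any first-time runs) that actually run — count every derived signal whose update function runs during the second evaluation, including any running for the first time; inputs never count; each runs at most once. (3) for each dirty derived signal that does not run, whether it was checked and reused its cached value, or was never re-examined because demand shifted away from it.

First evaluation (everything demanded from the output):
  d1 = if0(s1=-6 -> else branch s3) = 0
  d3 = if0(s3=0 -> then branch d1) = 0
  d4 = if0(s2=-9 -> else branch d1) = 0
  d6 = min2(0, 0) = 0

Propagation after the edit:
  d4: runs — s2 -9->0; result 0 (same value as before).
  d6: checked — values it read are unchanged (d3 unchanged, d4 unchanged); reused cached 0 without running.

Key observation: the change is absorbed at d4 — it re-runs but produces the same value, and the output's value is unchanged.

Marked dirty: d4, d6.
Derived signals that run: d4 — 1 in total.
Checked but reused from cache: d6.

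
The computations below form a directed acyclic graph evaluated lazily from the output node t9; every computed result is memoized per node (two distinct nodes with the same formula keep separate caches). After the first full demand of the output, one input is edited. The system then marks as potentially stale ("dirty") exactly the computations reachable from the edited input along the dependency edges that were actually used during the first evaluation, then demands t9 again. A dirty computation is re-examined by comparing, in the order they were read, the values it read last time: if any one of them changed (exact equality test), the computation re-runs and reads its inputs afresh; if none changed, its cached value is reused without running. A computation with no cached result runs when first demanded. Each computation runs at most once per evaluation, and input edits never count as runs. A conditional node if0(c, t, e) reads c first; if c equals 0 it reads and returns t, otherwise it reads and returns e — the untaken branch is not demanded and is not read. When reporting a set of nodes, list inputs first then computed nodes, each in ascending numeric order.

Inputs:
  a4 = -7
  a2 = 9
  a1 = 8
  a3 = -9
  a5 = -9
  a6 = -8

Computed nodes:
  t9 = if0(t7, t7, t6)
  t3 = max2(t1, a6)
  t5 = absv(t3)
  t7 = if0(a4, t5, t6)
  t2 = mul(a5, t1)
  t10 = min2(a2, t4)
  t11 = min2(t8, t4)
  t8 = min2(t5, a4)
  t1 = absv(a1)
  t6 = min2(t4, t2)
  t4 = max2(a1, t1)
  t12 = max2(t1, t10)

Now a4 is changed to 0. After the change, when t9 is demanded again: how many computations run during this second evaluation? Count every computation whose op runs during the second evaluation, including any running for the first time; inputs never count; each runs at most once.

4 computations run: t3, t5, t7, t9.
Note the branch switch — t3, t5 had no cache and run now for the first time.

First demand of the output computes:
  t1 = absv(8) = 8
  t2 = mul(-9, 8) = -72
  t4 = max2(8, 8) = 8
  t6 = min2(8, -72) = -72
  t7 = if0(a4=-7 -> else branch t6) = -72
  t9 = if0(t7=-72 -> else branch t6) = -72

After the edit, cleaning proceeds:
  t3: had never run; runs now, result 8.
  t5: had never run; runs now, result 8.
  t7: a read changed (a4 -7->0) — executes, giving 8.
  t9: a read changed (t7 -72->8) — executes, giving -72 — identical to its old value.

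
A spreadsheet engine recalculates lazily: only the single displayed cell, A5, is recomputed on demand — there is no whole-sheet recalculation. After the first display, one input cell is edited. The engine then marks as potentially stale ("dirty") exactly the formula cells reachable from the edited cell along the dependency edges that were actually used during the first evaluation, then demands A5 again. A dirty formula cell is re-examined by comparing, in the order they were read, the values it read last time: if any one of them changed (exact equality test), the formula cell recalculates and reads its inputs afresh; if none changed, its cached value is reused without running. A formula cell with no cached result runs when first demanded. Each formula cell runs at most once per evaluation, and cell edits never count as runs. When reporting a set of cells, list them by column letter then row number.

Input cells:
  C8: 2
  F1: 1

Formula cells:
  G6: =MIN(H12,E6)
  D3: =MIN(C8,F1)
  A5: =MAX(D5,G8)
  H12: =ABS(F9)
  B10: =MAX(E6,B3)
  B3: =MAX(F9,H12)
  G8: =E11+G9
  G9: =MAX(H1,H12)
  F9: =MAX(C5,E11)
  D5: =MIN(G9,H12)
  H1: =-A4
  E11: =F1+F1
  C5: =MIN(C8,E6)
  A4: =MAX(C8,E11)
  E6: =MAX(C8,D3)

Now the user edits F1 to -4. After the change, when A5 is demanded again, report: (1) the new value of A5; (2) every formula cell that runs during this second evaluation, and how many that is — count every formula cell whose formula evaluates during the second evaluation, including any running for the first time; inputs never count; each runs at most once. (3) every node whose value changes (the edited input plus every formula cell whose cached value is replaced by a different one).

First evaluation (everything demanded from the output):
  D3 = MIN(2, 1) = 1
  E6 = MAX(2, 1) = 2
  C5 = MIN(2, 2) = 2
  E11 = 1 + 1 = 2
  A4 = MAX(2, 2) = 2
  F9 = MAX(2, 2) = 2
  H1 = -(2) = -2
  H12 = ABS(2) = 2
  G9 = MAX(-2, 2) = 2
  D5 = MIN(2, 2) = 2
  G8 = 2 + 2 = 4
  A5 = MAX(2, 4) = 4

Propagation after the edit:
  D3: runs — F1 1->-4; result -4.
  E6: runs — D3 1->-4; result 2 (same value as before).
  C5: checked — values it read are unchanged (C8 unchanged, E6 unchanged); reused cached 2 without running.
  E11: runs — F1 1->-4; F1 1->-4; result -8.
  A4: runs — E11 2->-8; result 2 (same value as before).
  F9: runs — E11 2->-8; result 2 (same value as before).
  H1: checked — values it read are unchanged (A4 unchanged); reused cached -2 without running.
  H12: checked — values it read are unchanged (F9 unchanged); reused cached 2 without running.
  G9: checked — values it read are unchanged (H1 unchanged, H12 unchanged); reused cached 2 without running.
  D5: checked — values it read are unchanged (G9 unchanged, H12 unchanged); reused cached 2 without running.
  G8: runs — E11 2->-8; result -6.
  A5: runs — G8 4->-6; result 2.

Key observation: the cutoff stops propagation at C5 — its inputs' values are unchanged, so it reuses its cache.

New value of A5: 2.
Formula cells that run: A4, A5, D3, E6, E11, F9, G8 — 7 in total.
Values that change: A5, D3, E11, F1, G8.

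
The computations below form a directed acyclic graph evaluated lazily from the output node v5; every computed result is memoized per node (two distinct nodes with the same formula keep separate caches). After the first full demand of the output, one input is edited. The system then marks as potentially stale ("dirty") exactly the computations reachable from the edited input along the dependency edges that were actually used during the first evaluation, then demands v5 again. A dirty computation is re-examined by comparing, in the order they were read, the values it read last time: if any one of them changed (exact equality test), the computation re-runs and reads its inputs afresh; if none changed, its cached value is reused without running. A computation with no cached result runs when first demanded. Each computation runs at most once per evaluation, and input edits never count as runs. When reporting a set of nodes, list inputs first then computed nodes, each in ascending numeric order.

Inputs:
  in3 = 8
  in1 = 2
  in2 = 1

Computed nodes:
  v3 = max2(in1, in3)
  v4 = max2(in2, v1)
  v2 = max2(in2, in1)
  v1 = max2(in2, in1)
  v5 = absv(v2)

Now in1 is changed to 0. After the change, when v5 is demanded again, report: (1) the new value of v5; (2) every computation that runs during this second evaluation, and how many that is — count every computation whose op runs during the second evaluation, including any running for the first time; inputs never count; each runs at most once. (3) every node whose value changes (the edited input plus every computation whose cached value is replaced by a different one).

Demanding v5 again yields 1.
2 computations run: v2, v5.
The nodes whose values change: in1, v2, v5.

First demand of the output computes:
  v2 = max2(1, 2) = 2
  v5 = absv(2) = 2

After the edit, cleaning proceeds:
  v2: a read changed (in1 2->0) — executes, giving 1.
  v5: a read changed (v2 2->1) — executes, giving 1.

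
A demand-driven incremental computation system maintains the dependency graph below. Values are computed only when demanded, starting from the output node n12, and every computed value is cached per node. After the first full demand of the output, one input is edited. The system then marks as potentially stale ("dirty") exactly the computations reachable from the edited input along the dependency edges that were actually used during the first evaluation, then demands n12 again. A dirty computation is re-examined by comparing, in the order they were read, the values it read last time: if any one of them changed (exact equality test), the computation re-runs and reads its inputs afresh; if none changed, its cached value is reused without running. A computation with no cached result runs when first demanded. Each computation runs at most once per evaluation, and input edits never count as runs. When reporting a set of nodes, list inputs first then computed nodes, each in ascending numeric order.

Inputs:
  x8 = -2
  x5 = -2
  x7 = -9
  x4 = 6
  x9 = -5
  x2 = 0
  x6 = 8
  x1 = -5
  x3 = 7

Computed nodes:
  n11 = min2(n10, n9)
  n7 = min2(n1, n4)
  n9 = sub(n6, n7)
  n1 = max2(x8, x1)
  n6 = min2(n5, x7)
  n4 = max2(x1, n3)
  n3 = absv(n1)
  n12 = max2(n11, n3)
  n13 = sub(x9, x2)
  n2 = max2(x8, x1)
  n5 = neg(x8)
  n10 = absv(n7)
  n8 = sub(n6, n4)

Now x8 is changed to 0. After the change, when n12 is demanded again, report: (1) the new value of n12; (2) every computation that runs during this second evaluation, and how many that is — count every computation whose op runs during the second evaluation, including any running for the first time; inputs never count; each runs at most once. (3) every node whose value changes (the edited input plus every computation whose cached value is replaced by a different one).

New value of n12: 0.
Computations that run: n1, n3, n4, n5, n6, n7, n9, n10, n11, n12 — 10 in total.
Values that change: x8, n1, n3, n4, n5, n7, n9, n10, n11, n12.

First evaluation (everything demanded from the output):
  n1 = max2(-2, -5) = -2
  n3 = absv(-2) = 2
  n4 = max2(-5, 2) = 2
  n5 = neg(-2) = 2
  n6 = min2(2, -9) = -9
  n7 = min2(-2, 2) = -2
  n9 = sub(-9, -2) = -7
  n10 = absv(-2) = 2
  n11 = min2(2, -7) = -7
  n12 = max2(-7, 2) = 2

Propagation after the edit:
  n1: runs — x8 -2->0; result 0.
  n3: runs — n1 -2->0; result 0.
  n4: runs — n3 2->0; result 0.
  n5: runs — x8 -2->0; result 0.
  n6: runs — n5 2->0; result -9 (same value as before).
  n7: runs — n1 -2->0; n4 2->0; result 0.
  n9: runs — n7 -2->0; result -9.
  n10: runs — n7 -2->0; result 0.
  n11: runs — n10 2->0; n9 -7->-9; result -9.
  n12: runs — n11 -7->-9; n3 2->0; result 0.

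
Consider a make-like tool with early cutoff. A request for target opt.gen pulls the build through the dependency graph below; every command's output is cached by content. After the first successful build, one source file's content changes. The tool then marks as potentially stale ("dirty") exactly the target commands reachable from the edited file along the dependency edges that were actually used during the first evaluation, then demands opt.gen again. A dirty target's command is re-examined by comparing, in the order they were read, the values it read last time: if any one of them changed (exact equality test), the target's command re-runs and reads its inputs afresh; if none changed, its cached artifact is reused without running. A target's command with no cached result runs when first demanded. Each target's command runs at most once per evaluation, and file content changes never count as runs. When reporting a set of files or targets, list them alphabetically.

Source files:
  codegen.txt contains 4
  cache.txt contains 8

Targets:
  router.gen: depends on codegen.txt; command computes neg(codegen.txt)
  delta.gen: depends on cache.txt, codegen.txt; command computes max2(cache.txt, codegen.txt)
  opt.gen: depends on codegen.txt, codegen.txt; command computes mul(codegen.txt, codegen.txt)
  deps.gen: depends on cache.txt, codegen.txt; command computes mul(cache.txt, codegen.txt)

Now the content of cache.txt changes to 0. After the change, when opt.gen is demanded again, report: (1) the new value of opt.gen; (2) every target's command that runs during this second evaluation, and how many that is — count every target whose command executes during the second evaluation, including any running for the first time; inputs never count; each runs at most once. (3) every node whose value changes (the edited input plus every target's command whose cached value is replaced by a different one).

Demanding opt.gen again yields 16.
0 target commands run: none.
The nodes whose values change: cache.txt.
Note the shortcut — cache.txt feeds only undemanded nodes, so no recomputation happens.

First demand of the output computes:
  opt.gen = mul(4, 4) = 16

After the edit, cleaning proceeds:
  cache.txt only reaches undemanded nodes; the second demand re-runs nothing.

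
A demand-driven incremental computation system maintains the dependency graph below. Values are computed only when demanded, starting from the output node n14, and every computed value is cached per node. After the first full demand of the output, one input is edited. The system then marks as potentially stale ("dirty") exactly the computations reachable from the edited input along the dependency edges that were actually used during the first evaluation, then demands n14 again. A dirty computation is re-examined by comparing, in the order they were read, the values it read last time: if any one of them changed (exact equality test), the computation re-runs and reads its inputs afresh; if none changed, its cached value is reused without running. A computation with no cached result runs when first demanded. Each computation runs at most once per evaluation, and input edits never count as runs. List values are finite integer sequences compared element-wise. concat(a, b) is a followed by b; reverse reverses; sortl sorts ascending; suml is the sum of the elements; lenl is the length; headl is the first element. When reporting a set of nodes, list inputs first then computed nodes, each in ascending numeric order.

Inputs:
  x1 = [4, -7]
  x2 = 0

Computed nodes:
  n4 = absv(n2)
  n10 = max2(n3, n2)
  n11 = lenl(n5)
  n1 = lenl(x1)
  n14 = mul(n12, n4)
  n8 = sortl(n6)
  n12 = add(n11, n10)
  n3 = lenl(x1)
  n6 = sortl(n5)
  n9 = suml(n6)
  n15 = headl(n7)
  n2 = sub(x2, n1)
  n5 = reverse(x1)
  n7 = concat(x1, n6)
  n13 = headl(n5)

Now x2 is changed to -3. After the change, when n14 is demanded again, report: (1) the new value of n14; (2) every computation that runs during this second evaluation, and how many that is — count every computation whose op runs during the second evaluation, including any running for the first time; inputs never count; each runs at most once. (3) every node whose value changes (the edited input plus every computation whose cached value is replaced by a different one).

First evaluation (everything demanded from the output):
  n1 = lenl([4, -7]) = 2
  n2 = sub(0, 2) = -2
  n3 = lenl([4, -7]) = 2
  n4 = absv(-2) = 2
  n5 = reverse([4, -7]) = [-7, 4]
  n10 = max2(2, -2) = 2
  n11 = lenl([-7, 4]) = 2
  n12 = add(2, 2) = 4
  n14 = mul(4, 2) = 8

Propagation after the edit:
  n2: runs — x2 0->-3; result -5.
  n4: runs — n2 -2->-5; result 5.
  n10: runs — n2 -2->-5; result 2 (same value as before).
  n12: checked — values it read are unchanged (n11 unchanged, n10 unchanged); reused cached 4 without running.
  n14: runs — n4 2->5; result 20.

Key observation: the cutoff stops propagation at n12 — its inputs' values are unchanged, so it reuses its cache.

New value of n14: 20.
Computations that run: n2, n4, n10, n14 — 4 in total.
Values that change: x2, n2, n4, n14.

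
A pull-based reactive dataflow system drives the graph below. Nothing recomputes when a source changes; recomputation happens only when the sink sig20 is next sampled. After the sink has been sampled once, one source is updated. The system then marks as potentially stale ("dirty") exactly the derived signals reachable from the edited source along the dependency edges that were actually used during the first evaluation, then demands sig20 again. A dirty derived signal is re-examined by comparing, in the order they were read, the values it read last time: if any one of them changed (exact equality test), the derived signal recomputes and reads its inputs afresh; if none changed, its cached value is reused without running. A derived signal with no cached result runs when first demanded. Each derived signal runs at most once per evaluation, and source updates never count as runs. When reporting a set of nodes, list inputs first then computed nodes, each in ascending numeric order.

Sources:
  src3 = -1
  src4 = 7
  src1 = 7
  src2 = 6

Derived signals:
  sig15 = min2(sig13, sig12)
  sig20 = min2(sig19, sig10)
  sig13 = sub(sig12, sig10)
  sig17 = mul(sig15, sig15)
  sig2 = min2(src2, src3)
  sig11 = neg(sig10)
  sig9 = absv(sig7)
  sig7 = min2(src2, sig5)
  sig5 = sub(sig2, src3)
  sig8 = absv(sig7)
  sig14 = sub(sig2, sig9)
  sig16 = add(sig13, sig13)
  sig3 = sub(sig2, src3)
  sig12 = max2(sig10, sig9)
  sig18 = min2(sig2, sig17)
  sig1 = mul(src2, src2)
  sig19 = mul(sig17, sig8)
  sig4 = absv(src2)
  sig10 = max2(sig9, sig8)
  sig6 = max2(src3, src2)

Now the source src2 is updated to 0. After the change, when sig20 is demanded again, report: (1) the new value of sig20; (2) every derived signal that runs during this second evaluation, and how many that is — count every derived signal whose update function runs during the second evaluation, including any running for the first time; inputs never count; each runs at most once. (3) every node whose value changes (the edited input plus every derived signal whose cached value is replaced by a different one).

New value of sig20: 0.
Derived signals that run: sig2, sig7 — 2 in total.
Values that change: src2.
Key observation: the cutoff stops propagation at sig5 — its inputs' values are unchanged, so it reuses its cache.

First evaluation (everything demanded from the output):
  sig2 = min2(6, -1) = -1
  sig5 = sub(-1, -1) = 0
  sig7 = min2(6, 0) = 0
  sig8 = absv(0) = 0
  sig9 = absv(0) = 0
  sig10 = max2(0, 0) = 0
  sig12 = max2(0, 0) = 0
  sig13 = sub(0, 0) = 0
  sig15 = min2(0, 0) = 0
  sig17 = mul(0, 0) = 0
  sig19 = mul(0, 0) = 0
  sig20 = min2(0, 0) = 0

Propagation after the edit:
  sig2: runs — src2 6->0; result -1 (same value as before).
  sig5: checked — values it read are unchanged (sig2 unchanged, src3 unchanged); reused cached 0 without running.
  sig7: runs — src2 6->0; result 0 (same value as before).
  sig8: checked — values it read are unchanged (sig7 unchanged); reused cached 0 without running.
  sig9: checked — values it read are unchanged (sig7 unchanged); reused cached 0 without running.
  sig10: checked — values it read are unchanged (sig9 unchanged, sig8 unchanged); reused cached 0 without running.
  sig12: checked — values it read are unchanged (sig10 unchanged, sig9 unchanged); reused cached 0 without running.
  sig13: checked — values it read are unchanged (sig12 unchanged, sig10 unchanged); reused cached 0 without running.
  sig15: checked — values it read are unchanged (sig13 unchanged, sig12 unchanged); reused cached 0 without running.
  sig17: checked — values it read are unchanged (sig15 unchanged, sig15 unchanged); reused cached 0 without running.
  sig19: checked — values it read are unchanged (sig17 unchanged, sig8 unchanged); reused cached 0 without running.
  sig20: checked — values it read are unchanged (sig19 unchanged, sig10 unchanged); reused cached 0 without running.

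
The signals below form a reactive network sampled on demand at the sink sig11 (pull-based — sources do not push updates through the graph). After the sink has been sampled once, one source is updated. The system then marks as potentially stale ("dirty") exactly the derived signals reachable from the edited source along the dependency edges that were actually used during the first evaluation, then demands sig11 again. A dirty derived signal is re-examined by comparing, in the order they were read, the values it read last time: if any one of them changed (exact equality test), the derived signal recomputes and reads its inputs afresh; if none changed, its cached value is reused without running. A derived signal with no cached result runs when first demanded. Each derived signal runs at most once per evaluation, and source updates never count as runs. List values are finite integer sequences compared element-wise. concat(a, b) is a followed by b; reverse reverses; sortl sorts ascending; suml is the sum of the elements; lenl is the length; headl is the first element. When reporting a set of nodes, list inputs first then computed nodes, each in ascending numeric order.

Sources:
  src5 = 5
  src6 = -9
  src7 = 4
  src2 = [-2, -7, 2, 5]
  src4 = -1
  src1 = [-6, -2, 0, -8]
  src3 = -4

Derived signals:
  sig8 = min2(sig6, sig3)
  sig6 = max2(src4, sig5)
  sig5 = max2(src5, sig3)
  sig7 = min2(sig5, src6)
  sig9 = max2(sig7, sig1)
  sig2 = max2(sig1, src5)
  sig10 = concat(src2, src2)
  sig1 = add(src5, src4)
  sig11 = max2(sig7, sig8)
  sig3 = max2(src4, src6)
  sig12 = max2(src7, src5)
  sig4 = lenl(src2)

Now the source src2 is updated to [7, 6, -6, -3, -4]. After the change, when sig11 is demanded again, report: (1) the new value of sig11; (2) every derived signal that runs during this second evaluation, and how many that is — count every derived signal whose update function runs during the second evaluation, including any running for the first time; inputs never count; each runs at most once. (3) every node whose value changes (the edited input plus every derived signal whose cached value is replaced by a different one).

sig11 now evaluates to -1.
Run set: none (0 run).
Changed values: src2.
The important point: nothing the output needs ever reads src2, so the edit is invisible to it.

Initial pass — values computed on the first demand:
  sig3 = max2(-1, -9) = -1
  sig5 = max2(5, -1) = 5
  sig6 = max2(-1, 5) = 5
  sig7 = min2(5, -9) = -9
  sig8 = min2(5, -1) = -1
  sig11 = max2(-9, -1) = -1

Second demand — change propagation:
  no demanded computation ever read src2, so the edit dirties nothing and nothing runs.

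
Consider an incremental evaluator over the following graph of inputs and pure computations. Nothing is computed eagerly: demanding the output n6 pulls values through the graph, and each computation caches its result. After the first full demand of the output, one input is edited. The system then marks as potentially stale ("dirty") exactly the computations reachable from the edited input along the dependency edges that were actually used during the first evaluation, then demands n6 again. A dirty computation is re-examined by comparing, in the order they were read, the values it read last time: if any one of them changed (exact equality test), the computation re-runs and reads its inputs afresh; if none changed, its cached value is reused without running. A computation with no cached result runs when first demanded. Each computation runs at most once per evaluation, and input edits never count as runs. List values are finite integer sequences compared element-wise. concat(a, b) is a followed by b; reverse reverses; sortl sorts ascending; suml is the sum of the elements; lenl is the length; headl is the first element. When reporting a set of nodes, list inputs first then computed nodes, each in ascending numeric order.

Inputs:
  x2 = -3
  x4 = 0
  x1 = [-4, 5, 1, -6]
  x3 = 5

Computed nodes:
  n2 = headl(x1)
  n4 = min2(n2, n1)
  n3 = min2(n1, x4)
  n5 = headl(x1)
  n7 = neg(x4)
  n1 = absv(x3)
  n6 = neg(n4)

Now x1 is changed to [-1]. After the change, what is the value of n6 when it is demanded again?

n6 now evaluates to 1.

Initial pass — values computed on the first demand:
  n1 = absv(5) = 5
  n2 = headl([-4, 5, 1, -6]) = -4
  n4 = min2(-4, 5) = -4
  n6 = neg(-4) = 4

Second demand — change propagation:
  n2: re-runs because x1 [-4, 5, 1, -6]->[-1]; new result -1.
  n4: re-runs because n2 -4->-1; new result -1.
  n6: re-runs because n4 -4->-1; new result 1.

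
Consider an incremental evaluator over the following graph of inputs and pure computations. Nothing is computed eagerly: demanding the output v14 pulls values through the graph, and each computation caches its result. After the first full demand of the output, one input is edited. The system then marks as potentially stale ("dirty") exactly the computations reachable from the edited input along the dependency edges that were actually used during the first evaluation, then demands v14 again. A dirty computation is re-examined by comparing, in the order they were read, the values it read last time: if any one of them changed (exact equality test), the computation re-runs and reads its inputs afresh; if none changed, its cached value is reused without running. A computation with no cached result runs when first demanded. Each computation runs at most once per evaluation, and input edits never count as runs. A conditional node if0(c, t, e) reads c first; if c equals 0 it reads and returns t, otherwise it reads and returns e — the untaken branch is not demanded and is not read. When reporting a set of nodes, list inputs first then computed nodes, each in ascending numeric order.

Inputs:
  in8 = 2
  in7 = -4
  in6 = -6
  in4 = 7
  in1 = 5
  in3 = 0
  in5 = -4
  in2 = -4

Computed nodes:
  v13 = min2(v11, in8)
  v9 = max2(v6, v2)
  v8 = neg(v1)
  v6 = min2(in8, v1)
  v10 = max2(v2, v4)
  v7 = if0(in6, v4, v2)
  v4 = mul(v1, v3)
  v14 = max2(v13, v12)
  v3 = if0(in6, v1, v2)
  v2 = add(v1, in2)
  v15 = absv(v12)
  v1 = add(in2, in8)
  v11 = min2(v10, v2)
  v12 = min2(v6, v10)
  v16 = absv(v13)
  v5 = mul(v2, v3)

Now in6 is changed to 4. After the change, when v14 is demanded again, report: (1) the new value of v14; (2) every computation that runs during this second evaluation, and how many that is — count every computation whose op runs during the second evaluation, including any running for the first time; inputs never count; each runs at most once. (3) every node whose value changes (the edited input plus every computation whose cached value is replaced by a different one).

Initial pass — values computed on the first demand:
  v1 = add(-4, 2) = -2
  v2 = add(-2, -4) = -6
  v3 = if0(in6=-6 -> else branch v2) = -6
  v4 = mul(-2, -6) = 12
  v6 = min2(2, -2) = -2
  v10 = max2(-6, 12) = 12
  v11 = min2(12, -6) = -6
  v12 = min2(-2, 12) = -2
  v13 = min2(-6, 2) = -6
  v14 = max2(-6, -2) = -2

Second demand — change propagation:
  v3: re-runs because in6 -6->4; new result -6 (unchanged).
  v4: re-examined; everything it read last time is the same (v1 unchanged, v3 unchanged) — cache 12 kept, no run.
  v10: re-examined; everything it read last time is the same (v2 unchanged, v4 unchanged) — cache 12 kept, no run.
  v11: re-examined; everything it read last time is the same (v10 unchanged, v2 unchanged) — cache -6 kept, no run.
  v12: re-examined; everything it read last time is the same (v6 unchanged, v10 unchanged) — cache -2 kept, no run.
  v13: re-examined; everything it read last time is the same (v11 unchanged, in8 unchanged) — cache -6 kept, no run.
  v14: re-examined; everything it read last time is the same (v13 unchanged, v12 unchanged) — cache -2 kept, no run.

The important point: v3 recomputes to an identical value, and the output ends up unchanged.

v14 now evaluates to -2.
Run set: v3 (1 run).
Changed values: in6.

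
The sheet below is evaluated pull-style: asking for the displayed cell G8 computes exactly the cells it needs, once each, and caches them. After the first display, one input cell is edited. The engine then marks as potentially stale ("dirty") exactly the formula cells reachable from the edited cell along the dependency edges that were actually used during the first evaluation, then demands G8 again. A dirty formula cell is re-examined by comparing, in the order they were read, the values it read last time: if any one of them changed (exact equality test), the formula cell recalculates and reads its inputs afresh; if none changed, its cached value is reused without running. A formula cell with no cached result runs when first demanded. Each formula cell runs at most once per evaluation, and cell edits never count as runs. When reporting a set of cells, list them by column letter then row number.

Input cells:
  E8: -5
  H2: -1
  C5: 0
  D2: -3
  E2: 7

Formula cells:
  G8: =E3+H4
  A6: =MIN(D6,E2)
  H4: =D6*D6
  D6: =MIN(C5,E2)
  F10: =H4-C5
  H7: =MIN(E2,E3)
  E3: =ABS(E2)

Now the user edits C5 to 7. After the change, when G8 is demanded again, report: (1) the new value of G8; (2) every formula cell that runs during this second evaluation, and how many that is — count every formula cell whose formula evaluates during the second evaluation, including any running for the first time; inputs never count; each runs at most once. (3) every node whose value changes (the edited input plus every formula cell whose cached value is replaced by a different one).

First demand of the output computes:
  D6 = MIN(0, 7) = 0
  E3 = ABS(7) = 7
  H4 = 0 * 0 = 0
  G8 = 7 + 0 = 7

After the edit, cleaning proceeds:
  D6: a read changed (C5 0->7) — executes, giving 7.
  H4: a read changed (D6 0->7; D6 0->7) — executes, giving 49.
  G8: a read changed (H4 0->49) — executes, giving 56.

Demanding G8 again yields 56.
3 formula cells run: D6, G8, H4.
The nodes whose values change: C5, D6, G8, H4.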